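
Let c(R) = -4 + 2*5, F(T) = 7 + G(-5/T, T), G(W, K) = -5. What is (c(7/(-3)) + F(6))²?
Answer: 64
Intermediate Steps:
F(T) = 2 (F(T) = 7 - 5 = 2)
c(R) = 6 (c(R) = -4 + 10 = 6)
(c(7/(-3)) + F(6))² = (6 + 2)² = 8² = 64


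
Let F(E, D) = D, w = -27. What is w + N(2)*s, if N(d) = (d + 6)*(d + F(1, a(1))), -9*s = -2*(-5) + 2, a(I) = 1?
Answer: -59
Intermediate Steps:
s = -4/3 (s = -(-2*(-5) + 2)/9 = -(10 + 2)/9 = -⅑*12 = -4/3 ≈ -1.3333)
N(d) = (1 + d)*(6 + d) (N(d) = (d + 6)*(d + 1) = (6 + d)*(1 + d) = (1 + d)*(6 + d))
w + N(2)*s = -27 + (6 + 2² + 7*2)*(-4/3) = -27 + (6 + 4 + 14)*(-4/3) = -27 + 24*(-4/3) = -27 - 32 = -59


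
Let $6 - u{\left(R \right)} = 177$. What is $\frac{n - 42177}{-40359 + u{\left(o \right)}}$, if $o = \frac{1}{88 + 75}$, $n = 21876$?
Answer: $\frac{6767}{13510} \approx 0.50089$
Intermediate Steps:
$o = \frac{1}{163} \approx 0.006135$
$u{\left(R \right)} = -171$ ($u{\left(R \right)} = 6 - 177 = -171$)
$\frac{n - 42177}{-40359 + u{\left(o \right)}} = \frac{21876 - 42177}{-40359 - 171} = - \frac{20301}{-40530} = \left(-20301\right) \left(- \frac{1}{40530}\right) = \frac{6767}{13510}$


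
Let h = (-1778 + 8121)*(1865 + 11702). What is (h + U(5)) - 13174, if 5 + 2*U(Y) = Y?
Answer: 86042307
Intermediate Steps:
h = 86055481 (h = 6343*13567 = 86055481)
U(Y) = -5/2 + Y/2
(h + U(5)) - 13174 = (86055481 + (-5/2 + (½)*5)) - 13174 = (86055481 + (-5/2 + 5/2)) - 13174 = (86055481 + 0) - 13174 = 86055481 - 13174 = 86042307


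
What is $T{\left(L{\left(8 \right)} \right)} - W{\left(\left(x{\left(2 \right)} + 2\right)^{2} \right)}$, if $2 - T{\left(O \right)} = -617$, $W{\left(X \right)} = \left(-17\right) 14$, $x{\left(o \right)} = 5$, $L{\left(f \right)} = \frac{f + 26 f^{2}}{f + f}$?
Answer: $857$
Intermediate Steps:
$L{\left(f \right)} = \frac{f + 26 f^{2}}{2 f}$
$W{\left(X \right)} = -238$
$T{\left(O \right)} = 619$ ($T{\left(O \right)} = 2 - -617 = 2 + 617 = 619$)
$T{\left(L{\left(8 \right)} \right)} - W{\left(\left(x{\left(2 \right)} + 2\right)^{2} \right)} = 619 - -238 = 619 + 238 = 857$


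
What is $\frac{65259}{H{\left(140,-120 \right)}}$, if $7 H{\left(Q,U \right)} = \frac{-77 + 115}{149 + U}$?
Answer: $\frac{13247577}{38} \approx 3.4862 \cdot 10^{5}$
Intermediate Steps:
$H{\left(Q,U \right)} = \frac{38}{7 \left(149 + U\right)}$ ($H{\left(Q,U \right)} = \frac{\left(-77 + 115\right) \frac{1}{149 + U}}{7} = \frac{38 \frac{1}{149 + U}}{7} = \frac{38}{7 \left(149 + U\right)}$)
$\frac{65259}{H{\left(140,-120 \right)}} = \frac{65259}{\frac{38}{7} \frac{1}{149 - 120}} = \frac{65259}{\frac{38}{7} \cdot \frac{1}{29}} = \frac{65259}{\frac{38}{203}} = 65259 \cdot \frac{203}{38} = \frac{13247577}{38}$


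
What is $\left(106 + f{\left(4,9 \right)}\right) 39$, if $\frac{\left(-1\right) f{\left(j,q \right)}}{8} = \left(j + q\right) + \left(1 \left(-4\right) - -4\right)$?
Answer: $78$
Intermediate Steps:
$f{\left(j,q \right)} = - 8 j - 8 q$ ($f{\left(j,q \right)} = - 8 \left(\left(j + q\right) + \left(1 \left(-4\right) - -4\right)\right) = - 8 \left(\left(j + q\right) + \left(-4 + 4\right)\right) = - 8 \left(\left(j + q\right) + 0\right) = - 8 \left(j + q\right) = - 8 j - 8 q$)
$\left(106 + f{\left(4,9 \right)}\right) 39 = \left(106 - 104\right) 39 = 2 \cdot 39 = 78$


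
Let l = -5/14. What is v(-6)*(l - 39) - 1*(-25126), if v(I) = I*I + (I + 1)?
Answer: 334683/14 ≈ 23906.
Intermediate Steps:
v(I) = 1 + I + I² (v(I) = I² + (1 + I) = 1 + I + I²)
l = -5/14 (l = -5*1/14 = -5/14 ≈ -0.35714)
v(-6)*(l - 39) - 1*(-25126) = (1 - 6 + (-6)²)*(-5/14 - 39) - 1*(-25126) = (1 - 6 + 36)*(-551/14) + 25126 = 31*(-551/14) + 25126 = -17081/14 + 25126 = 334683/14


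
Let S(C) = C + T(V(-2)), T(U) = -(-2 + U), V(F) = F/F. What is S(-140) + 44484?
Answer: 44345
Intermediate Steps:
V(F) = 1
T(U) = 2 - U
S(C) = 1 + C (S(C) = C + (2 - 1*1) = C + (2 - 1) = C + 1 = 1 + C)
S(-140) + 44484 = (1 - 140) + 44484 = -139 + 44484 = 44345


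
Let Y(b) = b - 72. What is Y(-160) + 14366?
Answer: 14134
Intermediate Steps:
Y(b) = -72 + b
Y(-160) + 14366 = (-72 - 160) + 14366 = -232 + 14366 = 14134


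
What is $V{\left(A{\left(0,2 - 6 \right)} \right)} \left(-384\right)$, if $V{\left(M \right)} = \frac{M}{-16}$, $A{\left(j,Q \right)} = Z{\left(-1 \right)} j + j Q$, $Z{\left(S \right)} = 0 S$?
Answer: $0$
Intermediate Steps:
$Z{\left(S \right)} = 0$
$A{\left(j,Q \right)} = Q j$ ($A{\left(j,Q \right)} = 0 j + j Q = 0 + Q j = Q j$)
$V{\left(M \right)} = - \frac{M}{16}$ ($V{\left(M \right)} = M \left(- \frac{1}{16}\right) = - \frac{M}{16}$)
$V{\left(A{\left(0,2 - 6 \right)} \right)} \left(-384\right) = - \frac{\left(2 - 6\right) 0}{16} \left(-384\right) = - \frac{\left(-4\right) 0}{16} \left(-384\right) = \left(- \frac{1}{16}\right) 0 \left(-384\right) = 0 \left(-384\right) = 0$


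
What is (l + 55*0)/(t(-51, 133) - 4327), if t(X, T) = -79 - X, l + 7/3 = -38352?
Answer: 8851/1005 ≈ 8.8070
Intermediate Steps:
l = -115063/3 (l = -7/3 - 38352 = -115063/3 ≈ -38354.)
(l + 55*0)/(t(-51, 133) - 4327) = (-115063/3 + 55*0)/((-79 - 1*(-51)) - 4327) = (-115063/3 + 0)/((-79 + 51) - 4327) = -115063/(3*(-28 - 4327)) = -115063/3/(-4355) = -115063/3*(-1/4355) = 8851/1005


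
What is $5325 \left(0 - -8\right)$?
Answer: $42600$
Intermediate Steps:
$5325 \left(0 - -8\right) = 5325 \left(0 + 8\right) = 5325 \cdot 8 = 42600$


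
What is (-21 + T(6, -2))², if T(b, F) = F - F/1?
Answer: 441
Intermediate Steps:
T(b, F) = 0 (T(b, F) = F - F = 0)
(-21 + T(6, -2))² = (-21 + 0)² = (-21)² = 441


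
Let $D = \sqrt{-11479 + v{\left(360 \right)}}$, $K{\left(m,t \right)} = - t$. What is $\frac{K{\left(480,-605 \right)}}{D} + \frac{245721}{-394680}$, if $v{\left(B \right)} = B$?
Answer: $- \frac{81907}{131560} - \frac{605 i \sqrt{11119}}{11119} \approx -0.62258 - 5.7375 i$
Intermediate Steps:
$D = i \sqrt{11119}$ ($D = \sqrt{-11479 + 360} = \sqrt{-11119} = i \sqrt{11119} \approx 105.45 i$)
$\frac{K{\left(480,-605 \right)}}{D} + \frac{245721}{-394680} = \frac{\left(-1\right) \left(-605\right)}{i \sqrt{11119}} + \frac{245721}{-394680} = 605 \left(- \frac{i \sqrt{11119}}{11119}\right) + 245721 \left(- \frac{1}{394680}\right) = - \frac{605 i \sqrt{11119}}{11119} - \frac{81907}{131560} = - \frac{81907}{131560} - \frac{605 i \sqrt{11119}}{11119}$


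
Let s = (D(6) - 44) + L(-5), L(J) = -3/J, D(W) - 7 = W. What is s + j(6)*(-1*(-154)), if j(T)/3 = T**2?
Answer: 83008/5 ≈ 16602.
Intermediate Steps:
D(W) = 7 + W
j(T) = 3*T**2
s = -152/5 (s = ((7 + 6) - 44) - 3/(-5) = (13 - 44) - 3*(-1/5) = -31 + 3/5 = -152/5 ≈ -30.400)
s + j(6)*(-1*(-154)) = -152/5 + (3*6**2)*(-1*(-154)) = -152/5 + (3*36)*154 = -152/5 + 108*154 = -152/5 + 16632 = 83008/5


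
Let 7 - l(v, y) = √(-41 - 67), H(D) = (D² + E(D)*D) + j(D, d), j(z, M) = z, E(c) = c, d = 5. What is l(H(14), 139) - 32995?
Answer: -32988 - 6*I*√3 ≈ -32988.0 - 10.392*I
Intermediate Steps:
H(D) = D + 2*D² (H(D) = (D² + D*D) + D = (D² + D²) + D = 2*D² + D = D + 2*D²)
l(v, y) = 7 - 6*I*√3 (l(v, y) = 7 - √(-41 - 67) = 7 - √(-108) = 7 - 6*I*√3)
l(H(14), 139) - 32995 = (7 - 6*I*√3) - 32995 = -32988 - 6*I*√3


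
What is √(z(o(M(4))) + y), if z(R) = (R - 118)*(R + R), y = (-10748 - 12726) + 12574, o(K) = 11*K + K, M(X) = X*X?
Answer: 2*√4379 ≈ 132.35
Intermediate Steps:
M(X) = X²
o(K) = 12*K
y = -10900 (y = -23474 + 12574 = -10900)
z(R) = 2*R*(-118 + R) (z(R) = (-118 + R)*(2*R) = 2*R*(-118 + R))
√(z(o(M(4))) + y) = √(2*(12*4²)*(-118 + 12*4²) - 10900) = √(2*(12*16)*(-118 + 12*16) - 10900) = √(2*192*(-118 + 192) - 10900) = √(2*192*74 - 10900) = √(28416 - 10900) = √17516 = 2*√4379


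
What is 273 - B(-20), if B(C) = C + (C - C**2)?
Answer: 713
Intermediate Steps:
B(C) = -C**2 + 2*C
273 - B(-20) = 273 - (-20)*(2 - 1*(-20)) = 273 - (-20)*(2 + 20) = 273 - (-20)*22 = 273 - 1*(-440) = 273 + 440 = 713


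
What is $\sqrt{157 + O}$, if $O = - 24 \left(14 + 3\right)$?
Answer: $i \sqrt{251} \approx 15.843 i$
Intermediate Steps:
$O = -408$ ($O = \left(-24\right) 17 = -408$)
$\sqrt{157 + O} = \sqrt{157 - 408} = \sqrt{-251} = i \sqrt{251}$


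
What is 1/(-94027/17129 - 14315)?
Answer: -17129/245295662 ≈ -6.9830e-5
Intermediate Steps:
1/(-94027/17129 - 14315) = 1/(-245295662/17129) = -17129/245295662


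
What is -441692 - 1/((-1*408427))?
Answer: -180398938483/408427 ≈ -4.4169e+5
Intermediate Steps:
-441692 - 1/((-1*408427)) = -441692 - 1/(-408427) = -441692 - 1*(-1/408427) = -441692 + 1/408427 = -180398938483/408427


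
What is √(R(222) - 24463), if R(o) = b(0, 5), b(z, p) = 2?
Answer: I*√24461 ≈ 156.4*I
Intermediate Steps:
R(o) = 2
√(R(222) - 24463) = √(2 - 24463) = √(-24461) = I*√24461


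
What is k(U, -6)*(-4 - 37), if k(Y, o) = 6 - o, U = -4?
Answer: -492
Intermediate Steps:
k(U, -6)*(-4 - 37) = (6 - 1*(-6))*(-4 - 37) = (6 + 6)*(-41) = 12*(-41) = -492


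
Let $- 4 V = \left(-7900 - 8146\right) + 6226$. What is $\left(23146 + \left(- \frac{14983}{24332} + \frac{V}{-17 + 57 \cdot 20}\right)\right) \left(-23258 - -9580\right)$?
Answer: $- \frac{617955981253239}{1951774} \approx -3.1661 \cdot 10^{8}$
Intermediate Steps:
$V = 2455$ ($V = - \frac{\left(-7900 - 8146\right) + 6226}{4} = - \frac{-16046 + 6226}{4} = \left(- \frac{1}{4}\right) \left(-9820\right) = 2455$)
$\left(23146 + \left(- \frac{14983}{24332} + \frac{V}{-17 + 57 \cdot 20}\right)\right) \left(-23258 - -9580\right) = \left(23146 + \left(- \frac{14983}{24332} + \frac{2455}{-17 + 57 \cdot 20}\right)\right) \left(-23258 - -9580\right) = \left(23146 + \left(\left(-14983\right) \frac{1}{24332} + \frac{2455}{-17 + 1140}\right)\right) \left(-23258 + \left(-77 + 9657\right)\right) = \left(23146 - \left(\frac{14983}{24332} - \frac{2455}{1123}\right)\right) \left(-23258 + 9580\right) = \left(23146 + \left(- \frac{14983}{24332} + 2455 \cdot \frac{1}{1123}\right)\right) \left(-13678\right) = \left(23146 + \left(- \frac{14983}{24332} + \frac{2455}{1123}\right)\right) \left(-13678\right) = \left(23146 + \frac{42909151}{27324836}\right) \left(-13678\right) = \frac{632503563207}{27324836} \left(-13678\right) = - \frac{617955981253239}{1951774}$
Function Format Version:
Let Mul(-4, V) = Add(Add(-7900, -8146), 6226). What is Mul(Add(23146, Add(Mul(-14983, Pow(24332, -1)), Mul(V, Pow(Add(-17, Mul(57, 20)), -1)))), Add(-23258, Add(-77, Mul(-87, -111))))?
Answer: Rational(-617955981253239, 1951774) ≈ -3.1661e+8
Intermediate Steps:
V = 2455 (V = Mul(Rational(-1, 4), Add(Add(-7900, -8146), 6226)) = Mul(Rational(-1, 4), Add(-16046, 6226)) = Mul(Rational(-1, 4), -9820) = 2455)
Mul(Add(23146, Add(Mul(-14983, Pow(24332, -1)), Mul(V, Pow(Add(-17, Mul(57, 20)), -1)))), Add(-23258, Add(-77, Mul(-87, -111)))) = Mul(Add(23146, Add(Mul(-14983, Pow(24332, -1)), Mul(2455, Pow(Add(-17, Mul(57, 20)), -1)))), Add(-23258, Add(-77, Mul(-87, -111)))) = Mul(Add(23146, Add(Mul(-14983, Rational(1, 24332)), Mul(2455, Pow(Add(-17, 1140), -1)))), Add(-23258, Add(-77, 9657))) = Mul(Add(23146, Add(Rational(-14983, 24332), Mul(2455, Pow(1123, -1)))), Add(-23258, 9580)) = Mul(Add(23146, Add(Rational(-14983, 24332), Mul(2455, Rational(1, 1123)))), -13678) = Mul(Add(23146, Add(Rational(-14983, 24332), Rational(2455, 1123))), -13678) = Mul(Add(23146, Rational(42909151, 27324836)), -13678) = Mul(Rational(632503563207, 27324836), -13678) = Rational(-617955981253239, 1951774)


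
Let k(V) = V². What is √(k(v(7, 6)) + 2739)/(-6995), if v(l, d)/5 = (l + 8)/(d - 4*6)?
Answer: -√99229/41970 ≈ -0.0075055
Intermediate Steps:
v(l, d) = 5*(8 + l)/(-24 + d) (v(l, d) = 5*((l + 8)/(d - 4*6)) = 5*((8 + l)/(d - 24)) = 5*((8 + l)/(-24 + d)) = 5*(8 + l)/(-24 + d))
√(k(v(7, 6)) + 2739)/(-6995) = √((5*(8 + 7)/(-24 + 6))² + 2739)/(-6995) = √((5*15/(-18))² + 2739)*(-1/6995) = √((5*(-1/18)*15)² + 2739)*(-1/6995) = √((-25/6)² + 2739)*(-1/6995) = √(625/36 + 2739)*(-1/6995) = √(99229/36)*(-1/6995) = (√99229/6)*(-1/6995) = -√99229/41970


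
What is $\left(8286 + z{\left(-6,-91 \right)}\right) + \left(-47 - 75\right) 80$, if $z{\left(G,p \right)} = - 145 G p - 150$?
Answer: $-80794$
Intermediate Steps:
$z{\left(G,p \right)} = -150 - 145 G p$ ($z{\left(G,p \right)} = - 145 G p - 150 = -150 - 145 G p$)
$\left(8286 + z{\left(-6,-91 \right)}\right) + \left(-47 - 75\right) 80 = \left(8286 - \left(150 - -79170\right)\right) + \left(-47 - 75\right) 80 = \left(8286 - 79320\right) - 9760 = -71034 - 9760 = -80794$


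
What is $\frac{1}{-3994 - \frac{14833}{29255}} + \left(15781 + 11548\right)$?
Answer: $\frac{3193647862432}{116859303} \approx 27329.0$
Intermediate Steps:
$\frac{1}{-3994 - \frac{14833}{29255}} + \left(15781 + 11548\right) = \frac{1}{-3994 - \frac{14833}{29255}} + 27329 = \frac{1}{- \frac{116859303}{29255}} + 27329 = - \frac{29255}{116859303} + 27329 = \frac{3193647862432}{116859303}$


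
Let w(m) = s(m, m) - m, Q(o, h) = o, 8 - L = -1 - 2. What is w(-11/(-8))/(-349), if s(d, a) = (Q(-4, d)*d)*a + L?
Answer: -33/5584 ≈ -0.0059097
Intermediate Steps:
L = 11 (L = 8 - (-1 - 2) = 8 - 1*(-3) = 8 + 3 = 11)
s(d, a) = 11 - 4*a*d (s(d, a) = (-4*d)*a + 11 = -4*a*d + 11 = 11 - 4*a*d)
w(m) = 11 - m - 4*m**2 (w(m) = (11 - 4*m*m) - m = (11 - 4*m**2) - m = 11 - m - 4*m**2)
w(-11/(-8))/(-349) = (11 - (-11)/(-8) - 4*(-11/(-8))**2)/(-349) = (11 - (-11)*(-1)/8 - 4*(-11*(-1/8))**2)*(-1/349) = (11 - 1*11/8 - 4*(11/8)**2)*(-1/349) = (11 - 11/8 - 4*121/64)*(-1/349) = (11 - 11/8 - 121/16)*(-1/349) = (33/16)*(-1/349) = -33/5584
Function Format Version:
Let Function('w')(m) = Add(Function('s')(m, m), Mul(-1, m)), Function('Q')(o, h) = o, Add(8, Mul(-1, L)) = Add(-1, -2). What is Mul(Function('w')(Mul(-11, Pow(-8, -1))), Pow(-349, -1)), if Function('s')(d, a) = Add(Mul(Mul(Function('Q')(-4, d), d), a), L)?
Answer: Rational(-33, 5584) ≈ -0.0059097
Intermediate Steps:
L = 11 (L = Add(8, Mul(-1, Add(-1, -2))) = Add(8, Mul(-1, -3)) = Add(8, 3) = 11)
Function('s')(d, a) = Add(11, Mul(-4, a, d)) (Function('s')(d, a) = Add(Mul(Mul(-4, d), a), 11) = Add(Mul(-4, a, d), 11) = Add(11, Mul(-4, a, d)))
Function('w')(m) = Add(11, Mul(-1, m), Mul(-4, Pow(m, 2))) (Function('w')(m) = Add(Add(11, Mul(-4, m, m)), Mul(-1, m)) = Add(Add(11, Mul(-4, Pow(m, 2))), Mul(-1, m)) = Add(11, Mul(-1, m), Mul(-4, Pow(m, 2))))
Mul(Function('w')(Mul(-11, Pow(-8, -1))), Pow(-349, -1)) = Mul(Add(11, Mul(-1, Mul(-11, Pow(-8, -1))), Mul(-4, Pow(Mul(-11, Pow(-8, -1)), 2))), Pow(-349, -1)) = Mul(Add(11, Mul(-1, Mul(-11, Rational(-1, 8))), Mul(-4, Pow(Mul(-11, Rational(-1, 8)), 2))), Rational(-1, 349)) = Mul(Add(11, Mul(-1, Rational(11, 8)), Mul(-4, Pow(Rational(11, 8), 2))), Rational(-1, 349)) = Mul(Add(11, Rational(-11, 8), Mul(-4, Rational(121, 64))), Rational(-1, 349)) = Mul(Add(11, Rational(-11, 8), Rational(-121, 16)), Rational(-1, 349)) = Mul(Rational(33, 16), Rational(-1, 349)) = Rational(-33, 5584)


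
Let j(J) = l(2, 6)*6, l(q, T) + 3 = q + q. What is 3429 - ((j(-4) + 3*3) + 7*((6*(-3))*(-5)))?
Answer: 2784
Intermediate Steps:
l(q, T) = -3 + 2*q (l(q, T) = -3 + (q + q) = -3 + 2*q)
j(J) = 6 (j(J) = (-3 + 2*2)*6 = (-3 + 4)*6 = 1*6 = 6)
3429 - ((j(-4) + 3*3) + 7*((6*(-3))*(-5))) = 3429 - ((6 + 3*3) + 7*((6*(-3))*(-5))) = 3429 - ((6 + 9) + 7*(-18*(-5))) = 3429 - (15 + 7*90) = 3429 - (15 + 630) = 3429 - 1*645 = 3429 - 645 = 2784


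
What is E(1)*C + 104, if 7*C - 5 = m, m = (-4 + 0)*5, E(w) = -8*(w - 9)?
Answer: -232/7 ≈ -33.143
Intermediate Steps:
E(w) = 72 - 8*w (E(w) = -8*(-9 + w) = 72 - 8*w)
m = -20 (m = -4*5 = -20)
C = -15/7 (C = 5/7 + (⅐)*(-20) = 5/7 - 20/7 = -15/7 ≈ -2.1429)
E(1)*C + 104 = (72 - 8*1)*(-15/7) + 104 = (72 - 8)*(-15/7) + 104 = 64*(-15/7) + 104 = -960/7 + 104 = -232/7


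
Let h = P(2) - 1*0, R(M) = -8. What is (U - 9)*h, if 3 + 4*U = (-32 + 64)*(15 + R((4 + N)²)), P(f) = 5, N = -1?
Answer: 925/4 ≈ 231.25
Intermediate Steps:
U = 221/4 (U = -¾ + ((-32 + 64)*(15 - 8))/4 = -¾ + (32*7)/4 = -¾ + (¼)*224 = -¾ + 56 = 221/4 ≈ 55.250)
h = 5 (h = 5 - 1*0 = 5 + 0 = 5)
(U - 9)*h = (221/4 - 9)*5 = (185/4)*5 = 925/4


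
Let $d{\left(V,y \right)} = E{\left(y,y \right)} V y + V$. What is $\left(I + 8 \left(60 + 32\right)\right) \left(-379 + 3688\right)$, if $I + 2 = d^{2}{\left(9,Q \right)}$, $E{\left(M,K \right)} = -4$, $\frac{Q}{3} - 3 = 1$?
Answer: $594504867$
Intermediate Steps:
$Q = 12$ ($Q = 9 + 3 \cdot 1 = 9 + 3 = 12$)
$d{\left(V,y \right)} = V - 4 V y$ ($d{\left(V,y \right)} = - 4 V y + V = V - 4 V y$)
$I = 178927$ ($I = -2 + \left(9 \left(1 - 48\right)\right)^{2} = -2 + \left(9 \left(-47\right)\right)^{2} = -2 + \left(-423\right)^{2} = -2 + 178929 = 178927$)
$\left(I + 8 \left(60 + 32\right)\right) \left(-379 + 3688\right) = \left(178927 + 8 \left(60 + 32\right)\right) \left(-379 + 3688\right) = \left(178927 + 8 \cdot 92\right) 3309 = \left(178927 + 736\right) 3309 = 179663 \cdot 3309 = 594504867$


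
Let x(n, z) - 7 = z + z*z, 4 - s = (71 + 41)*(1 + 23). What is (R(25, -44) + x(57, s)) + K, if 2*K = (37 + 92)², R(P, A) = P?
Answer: 14419049/2 ≈ 7.2095e+6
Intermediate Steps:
K = 16641/2 (K = (37 + 92)²/2 = (½)*129² = (½)*16641 = 16641/2 ≈ 8320.5)
s = -2684 (s = 4 - (71 + 41)*(1 + 23) = 4 - 112*24 = 4 - 1*2688 = 4 - 2688 = -2684)
x(n, z) = 7 + z + z² (x(n, z) = 7 + (z + z*z) = 7 + (z + z²) = 7 + z + z²)
(R(25, -44) + x(57, s)) + K = (25 + (7 - 2684 + (-2684)²)) + 16641/2 = (25 + (7 - 2684 + 7203856)) + 16641/2 = (25 + 7201179) + 16641/2 = 7201204 + 16641/2 = 14419049/2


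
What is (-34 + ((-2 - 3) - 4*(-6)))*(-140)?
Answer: 2100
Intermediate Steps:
(-34 + ((-2 - 3) - 4*(-6)))*(-140) = (-34 + (-5 + 24))*(-140) = (-34 + 19)*(-140) = -15*(-140) = 2100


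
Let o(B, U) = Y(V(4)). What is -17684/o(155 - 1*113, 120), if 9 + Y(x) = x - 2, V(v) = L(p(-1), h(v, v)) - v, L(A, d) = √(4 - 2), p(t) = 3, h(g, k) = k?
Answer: 265260/223 + 17684*√2/223 ≈ 1301.7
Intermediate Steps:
L(A, d) = √2
V(v) = √2 - v
Y(x) = -11 + x (Y(x) = -9 + (x - 2) = -9 + (-2 + x) = -11 + x)
o(B, U) = -15 + √2 (o(B, U) = -11 + (√2 - 1*4) = -11 + (√2 - 4) = -11 + (-4 + √2) = -15 + √2)
-17684/o(155 - 1*113, 120) = -17684/(-15 + √2)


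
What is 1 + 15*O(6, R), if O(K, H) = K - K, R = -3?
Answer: 1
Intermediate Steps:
O(K, H) = 0
1 + 15*O(6, R) = 1 + 15*0 = 1 + 0 = 1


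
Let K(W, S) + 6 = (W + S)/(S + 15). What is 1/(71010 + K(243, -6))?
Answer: 3/213091 ≈ 1.4078e-5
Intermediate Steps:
K(W, S) = -6 + (S + W)/(15 + S) (K(W, S) = -6 + (W + S)/(S + 15) = -6 + (S + W)/(15 + S))
1/(71010 + K(243, -6)) = 1/(71010 + (-90 + 243 - 5*(-6))/(15 - 6)) = 1/(71010 + (-90 + 243 + 30)/9) = 1/(71010 + (⅑)*183) = 1/(71010 + 61/3) = 1/(213091/3) = 3/213091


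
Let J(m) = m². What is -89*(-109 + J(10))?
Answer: 801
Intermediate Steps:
-89*(-109 + J(10)) = -89*(-109 + 10²) = -89*(-109 + 100) = -89*(-9) = 801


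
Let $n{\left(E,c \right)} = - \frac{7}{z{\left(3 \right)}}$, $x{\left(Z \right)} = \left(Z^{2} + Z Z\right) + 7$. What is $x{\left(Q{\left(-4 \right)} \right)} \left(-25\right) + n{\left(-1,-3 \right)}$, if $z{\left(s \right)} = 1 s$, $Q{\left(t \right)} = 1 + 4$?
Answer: $- \frac{4282}{3} \approx -1427.3$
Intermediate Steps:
$Q{\left(t \right)} = 5$
$z{\left(s \right)} = s$
$x{\left(Z \right)} = 7 + 2 Z^{2}$ ($x{\left(Z \right)} = \left(Z^{2} + Z^{2}\right) + 7 = 2 Z^{2} + 7 = 7 + 2 Z^{2}$)
$n{\left(E,c \right)} = - \frac{7}{3}$
$x{\left(Q{\left(-4 \right)} \right)} \left(-25\right) + n{\left(-1,-3 \right)} = \left(7 + 2 \cdot 5^{2}\right) \left(-25\right) - \frac{7}{3} = \left(7 + 2 \cdot 25\right) \left(-25\right) - \frac{7}{3} = \left(7 + 50\right) \left(-25\right) - \frac{7}{3} = 57 \left(-25\right) - \frac{7}{3} = -1425 - \frac{7}{3} = - \frac{4282}{3}$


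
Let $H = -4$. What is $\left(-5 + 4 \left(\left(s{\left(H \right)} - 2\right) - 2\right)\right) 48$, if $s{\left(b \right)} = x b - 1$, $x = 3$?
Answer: $-3504$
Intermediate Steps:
$s{\left(b \right)} = -1 + 3 b$ ($s{\left(b \right)} = 3 b - 1 = -1 + 3 b$)
$\left(-5 + 4 \left(\left(s{\left(H \right)} - 2\right) - 2\right)\right) 48 = \left(-5 + 4 \left(\left(\left(-1 + 3 \left(-4\right)\right) - 2\right) - 2\right)\right) 48 = \left(-5 + 4 \left(\left(\left(-1 - 12\right) - 2\right) - 2\right)\right) 48 = \left(-5 + 4 \left(\left(-13 - 2\right) - 2\right)\right) 48 = \left(-5 + 4 \left(-15 - 2\right)\right) 48 = \left(-5 + 4 \left(-17\right)\right) 48 = \left(-5 - 68\right) 48 = \left(-73\right) 48 = -3504$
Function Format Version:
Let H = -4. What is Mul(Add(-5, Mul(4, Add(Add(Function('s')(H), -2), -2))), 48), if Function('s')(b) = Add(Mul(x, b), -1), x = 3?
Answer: -3504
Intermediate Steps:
Function('s')(b) = Add(-1, Mul(3, b)) (Function('s')(b) = Add(Mul(3, b), -1) = Add(-1, Mul(3, b)))
Mul(Add(-5, Mul(4, Add(Add(Function('s')(H), -2), -2))), 48) = Mul(Add(-5, Mul(4, Add(Add(Add(-1, Mul(3, -4)), -2), -2))), 48) = Mul(Add(-5, Mul(4, Add(Add(Add(-1, -12), -2), -2))), 48) = Mul(Add(-5, Mul(4, Add(Add(-13, -2), -2))), 48) = Mul(Add(-5, Mul(4, Add(-15, -2))), 48) = Mul(Add(-5, Mul(4, -17)), 48) = Mul(Add(-5, -68), 48) = Mul(-73, 48) = -3504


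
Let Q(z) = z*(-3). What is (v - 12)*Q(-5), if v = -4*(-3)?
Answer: 0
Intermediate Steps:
Q(z) = -3*z
v = 12
(v - 12)*Q(-5) = (12 - 12)*(-3*(-5)) = 0*15 = 0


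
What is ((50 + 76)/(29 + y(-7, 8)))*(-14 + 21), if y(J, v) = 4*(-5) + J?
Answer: 441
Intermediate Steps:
y(J, v) = -20 + J
((50 + 76)/(29 + y(-7, 8)))*(-14 + 21) = ((50 + 76)/(29 + (-20 - 7)))*(-14 + 21) = (126/(29 - 27))*7 = (126/2)*7 = (126*(½))*7 = 63*7 = 441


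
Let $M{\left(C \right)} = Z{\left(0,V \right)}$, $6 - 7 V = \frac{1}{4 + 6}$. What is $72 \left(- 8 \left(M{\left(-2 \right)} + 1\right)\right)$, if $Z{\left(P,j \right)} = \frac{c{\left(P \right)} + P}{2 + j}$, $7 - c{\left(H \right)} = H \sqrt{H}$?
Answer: $- \frac{396864}{199} \approx -1994.3$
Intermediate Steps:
$V = \frac{59}{70}$ ($V = \frac{6}{7} - \frac{1}{7 \left(4 + 6\right)} = \frac{6}{7} - \frac{1}{7 \cdot 10} = \frac{6}{7} - \frac{1}{70} = \frac{59}{70} \approx 0.84286$)
$c{\left(H \right)} = 7 - H^{\frac{3}{2}}$ ($c{\left(H \right)} = 7 - H \sqrt{H} = 7 - H^{\frac{3}{2}}$)
$Z{\left(P,j \right)} = \frac{7 + P - P^{\frac{3}{2}}}{2 + j}$ ($Z{\left(P,j \right)} = \frac{\left(7 - P^{\frac{3}{2}}\right) + P}{2 + j} = \frac{7 + P - P^{\frac{3}{2}}}{2 + j}$)
$M{\left(C \right)} = \frac{490}{199}$ ($M{\left(C \right)} = \frac{7 + 0 - 0^{\frac{3}{2}}}{2 + \frac{59}{70}} = \frac{7 + 0 - 0}{\frac{199}{70}} = \frac{70 \left(7 + 0 + 0\right)}{199} = \frac{70}{199} \cdot 7 = \frac{490}{199}$)
$72 \left(- 8 \left(M{\left(-2 \right)} + 1\right)\right) = 72 \left(- 8 \left(\frac{490}{199} + 1\right)\right) = 72 \left(\left(-8\right) \frac{689}{199}\right) = 72 \left(- \frac{5512}{199}\right) = - \frac{396864}{199}$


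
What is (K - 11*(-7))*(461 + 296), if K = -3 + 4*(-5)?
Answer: 40878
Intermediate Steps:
K = -23 (K = -3 - 20 = -23)
(K - 11*(-7))*(461 + 296) = (-23 - 11*(-7))*(461 + 296) = (-23 + 77)*757 = 54*757 = 40878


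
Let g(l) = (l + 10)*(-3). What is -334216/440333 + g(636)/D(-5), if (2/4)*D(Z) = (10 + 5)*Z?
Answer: 133872159/11008325 ≈ 12.161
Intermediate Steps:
g(l) = -30 - 3*l (g(l) = (10 + l)*(-3) = -30 - 3*l)
D(Z) = 30*Z (D(Z) = 2*((10 + 5)*Z) = 2*(15*Z) = 30*Z)
-334216/440333 + g(636)/D(-5) = -334216/440333 + (-30 - 3*636)/((30*(-5))) = -334216*1/440333 + (-30 - 1908)/(-150) = -334216/440333 - 1938*(-1/150) = -334216/440333 + 323/25 = 133872159/11008325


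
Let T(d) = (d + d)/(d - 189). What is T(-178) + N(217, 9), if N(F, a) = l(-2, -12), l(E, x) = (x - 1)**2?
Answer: 62379/367 ≈ 169.97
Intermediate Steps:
l(E, x) = (-1 + x)**2
N(F, a) = 169 (N(F, a) = (-1 - 12)**2 = (-13)**2 = 169)
T(d) = 2*d/(-189 + d) (T(d) = (2*d)/(-189 + d) = 2*d/(-189 + d))
T(-178) + N(217, 9) = 2*(-178)/(-189 - 178) + 169 = 2*(-178)/(-367) + 169 = 2*(-178)*(-1/367) + 169 = 356/367 + 169 = 62379/367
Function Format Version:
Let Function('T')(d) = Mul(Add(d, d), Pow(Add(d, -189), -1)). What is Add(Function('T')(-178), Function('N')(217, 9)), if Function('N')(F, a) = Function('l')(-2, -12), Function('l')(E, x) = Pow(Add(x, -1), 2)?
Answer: Rational(62379, 367) ≈ 169.97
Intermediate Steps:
Function('l')(E, x) = Pow(Add(-1, x), 2)
Function('N')(F, a) = 169 (Function('N')(F, a) = Pow(Add(-1, -12), 2) = Pow(-13, 2) = 169)
Function('T')(d) = Mul(2, d, Pow(Add(-189, d), -1)) (Function('T')(d) = Mul(Mul(2, d), Pow(Add(-189, d), -1)) = Mul(2, d, Pow(Add(-189, d), -1)))
Add(Function('T')(-178), Function('N')(217, 9)) = Add(Mul(2, -178, Pow(Add(-189, -178), -1)), 169) = Add(Mul(2, -178, Pow(-367, -1)), 169) = Add(Mul(2, -178, Rational(-1, 367)), 169) = Add(Rational(356, 367), 169) = Rational(62379, 367)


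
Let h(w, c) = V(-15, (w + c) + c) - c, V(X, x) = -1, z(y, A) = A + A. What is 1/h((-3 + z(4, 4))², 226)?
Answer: -1/227 ≈ -0.0044053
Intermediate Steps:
z(y, A) = 2*A
h(w, c) = -1 - c
1/h((-3 + z(4, 4))², 226) = 1/(-1 - 1*226) = 1/(-1 - 226) = 1/(-227) = -1/227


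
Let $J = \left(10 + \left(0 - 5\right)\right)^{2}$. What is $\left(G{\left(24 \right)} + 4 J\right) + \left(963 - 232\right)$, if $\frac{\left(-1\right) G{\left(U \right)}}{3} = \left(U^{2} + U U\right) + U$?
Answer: $-2697$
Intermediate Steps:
$J = 25$ ($J = \left(10 + \left(0 - 5\right)\right)^{2} = \left(10 - 5\right)^{2} = 5^{2} = 25$)
$G{\left(U \right)} = - 6 U^{2} - 3 U$ ($G{\left(U \right)} = - 3 \left(\left(U^{2} + U U\right) + U\right) = - 3 \left(\left(U^{2} + U^{2}\right) + U\right) = - 3 \left(2 U^{2} + U\right) = - 3 \left(U + 2 U^{2}\right) = - 6 U^{2} - 3 U$)
$\left(G{\left(24 \right)} + 4 J\right) + \left(963 - 232\right) = \left(\left(-3\right) 24 \left(1 + 2 \cdot 24\right) + 4 \cdot 25\right) + \left(963 - 232\right) = \left(\left(-3\right) 24 \left(1 + 48\right) + 100\right) + 731 = \left(\left(-3\right) 24 \cdot 49 + 100\right) + 731 = \left(-3528 + 100\right) + 731 = -3428 + 731 = -2697$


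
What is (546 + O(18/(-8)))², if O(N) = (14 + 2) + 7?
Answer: 323761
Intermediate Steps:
O(N) = 23 (O(N) = 16 + 7 = 23)
(546 + O(18/(-8)))² = (546 + 23)² = 569² = 323761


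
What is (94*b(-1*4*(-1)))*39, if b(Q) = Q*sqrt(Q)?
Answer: 29328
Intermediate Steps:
b(Q) = Q**(3/2)
(94*b(-1*4*(-1)))*39 = (94*(-1*4*(-1))**(3/2))*39 = (94*(-4*(-1))**(3/2))*39 = (94*4**(3/2))*39 = (94*8)*39 = 752*39 = 29328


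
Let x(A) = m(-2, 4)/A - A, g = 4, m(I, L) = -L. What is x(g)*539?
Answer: -2695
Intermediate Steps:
x(A) = -A - 4/A (x(A) = (-1*4)/A - A = -4/A - A = -A - 4/A)
x(g)*539 = (-1*4 - 4/4)*539 = (-4 - 4*¼)*539 = (-4 - 1)*539 = -5*539 = -2695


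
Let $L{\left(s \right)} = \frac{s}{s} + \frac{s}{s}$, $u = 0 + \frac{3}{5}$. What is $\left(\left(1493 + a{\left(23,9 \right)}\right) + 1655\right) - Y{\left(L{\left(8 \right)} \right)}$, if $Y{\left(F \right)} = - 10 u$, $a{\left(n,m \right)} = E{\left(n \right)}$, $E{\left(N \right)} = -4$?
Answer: $3150$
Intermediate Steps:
$a{\left(n,m \right)} = -4$
$u = \frac{3}{5}$ ($u = 0 + 3 \cdot \frac{1}{5} = 0 + \frac{3}{5} = \frac{3}{5} \approx 0.6$)
$L{\left(s \right)} = 2$ ($L{\left(s \right)} = 1 + 1 = 2$)
$Y{\left(F \right)} = -6$ ($Y{\left(F \right)} = \left(-10\right) \frac{3}{5} = -6$)
$\left(\left(1493 + a{\left(23,9 \right)}\right) + 1655\right) - Y{\left(L{\left(8 \right)} \right)} = \left(\left(1493 - 4\right) + 1655\right) - -6 = \left(1489 + 1655\right) + 6 = 3144 + 6 = 3150$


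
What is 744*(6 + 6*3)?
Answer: 17856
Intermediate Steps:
744*(6 + 6*3) = 744*(6 + 18) = 744*24 = 17856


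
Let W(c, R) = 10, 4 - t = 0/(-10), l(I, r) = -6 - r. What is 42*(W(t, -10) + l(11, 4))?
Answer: 0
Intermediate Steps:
t = 4 (t = 4 - 0/(-10) = 4 - 0*(-1)/10 = 4 - 1*0 = 4 + 0 = 4)
42*(W(t, -10) + l(11, 4)) = 42*(10 + (-6 - 1*4)) = 42*(10 + (-6 - 4)) = 42*(10 - 10) = 42*0 = 0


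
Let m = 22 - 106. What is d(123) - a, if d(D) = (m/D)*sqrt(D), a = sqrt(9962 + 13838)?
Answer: -10*sqrt(238) - 28*sqrt(123)/41 ≈ -161.85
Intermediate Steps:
a = 10*sqrt(238) (a = sqrt(23800) = 10*sqrt(238) ≈ 154.27)
m = -84
d(D) = -84/sqrt(D) (d(D) = (-84/D)*sqrt(D) = -84/sqrt(D))
d(123) - a = -28*sqrt(123)/41 - 10*sqrt(238) = -10*sqrt(238) - 28*sqrt(123)/41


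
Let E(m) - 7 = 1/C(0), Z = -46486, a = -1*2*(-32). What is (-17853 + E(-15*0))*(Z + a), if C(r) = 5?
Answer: 4142188638/5 ≈ 8.2844e+8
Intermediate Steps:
a = 64 (a = -2*(-32) = 64)
E(m) = 36/5 (E(m) = 7 + 1/5 = 36/5)
(-17853 + E(-15*0))*(Z + a) = (-17853 + 36/5)*(-46486 + 64) = -89229/5*(-46422) = 4142188638/5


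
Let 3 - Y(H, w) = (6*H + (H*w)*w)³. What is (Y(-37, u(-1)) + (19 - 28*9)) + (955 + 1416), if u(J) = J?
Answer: 17376120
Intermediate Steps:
Y(H, w) = 3 - (6*H + H*w²)³ (Y(H, w) = 3 - (6*H + (H*w)*w)³ = 3 - (6*H + H*w²)³)
(Y(-37, u(-1)) + (19 - 28*9)) + (955 + 1416) = ((3 - 1*(-37)³*(6 + (-1)²)³) + (19 - 28*9)) + (955 + 1416) = ((3 - 1*(-50653)*(6 + 1)³) + (19 - 252)) + 2371 = ((3 - 1*(-50653)*7³) - 233) + 2371 = ((3 - 1*(-50653)*343) - 233) + 2371 = ((3 + 17373979) - 233) + 2371 = (17373982 - 233) + 2371 = 17373749 + 2371 = 17376120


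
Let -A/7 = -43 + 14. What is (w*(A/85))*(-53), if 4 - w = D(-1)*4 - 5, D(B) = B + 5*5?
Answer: 936033/85 ≈ 11012.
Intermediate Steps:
A = 203 (A = -7*(-43 + 14) = -7*(-29) = 203)
D(B) = 25 + B (D(B) = B + 25 = 25 + B)
w = -87 (w = 4 - ((25 - 1)*4 - 5) = 4 - (24*4 - 5) = 4 - (96 - 5) = 4 - 1*91 = 4 - 91 = -87)
(w*(A/85))*(-53) = -17661/85*(-53) = 936033/85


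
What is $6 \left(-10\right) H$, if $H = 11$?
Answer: $-660$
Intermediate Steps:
$6 \left(-10\right) H = 6 \left(-10\right) 11 = \left(-60\right) 11 = -660$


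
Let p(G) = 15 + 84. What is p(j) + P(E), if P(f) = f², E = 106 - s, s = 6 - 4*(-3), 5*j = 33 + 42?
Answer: 7843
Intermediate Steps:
j = 15 (j = (33 + 42)/5 = (⅕)*75 = 15)
s = 18 (s = 6 + 12 = 18)
p(G) = 99
E = 88 (E = 106 - 1*18 = 106 - 18 = 88)
p(j) + P(E) = 99 + 88² = 99 + 7744 = 7843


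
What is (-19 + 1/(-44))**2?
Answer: 700569/1936 ≈ 361.86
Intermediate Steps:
(-19 + 1/(-44))**2 = (-19 - 1/44)**2 = (-837/44)**2 = 700569/1936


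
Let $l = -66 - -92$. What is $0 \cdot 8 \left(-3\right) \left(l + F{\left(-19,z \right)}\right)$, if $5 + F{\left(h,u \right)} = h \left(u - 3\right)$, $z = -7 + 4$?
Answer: $0$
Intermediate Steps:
$z = -3$
$F{\left(h,u \right)} = -5 + h \left(-3 + u\right)$ ($F{\left(h,u \right)} = -5 + h \left(u - 3\right) = -5 + h \left(-3 + u\right)$)
$l = 26$ ($l = -66 + 92 = 26$)
$0 \cdot 8 \left(-3\right) \left(l + F{\left(-19,z \right)}\right) = 0 \cdot 8 \left(-3\right) \left(26 - -109\right) = 0 \left(-3\right) \left(26 + \left(-5 + 57 + 57\right)\right) = 0 \left(26 + 109\right) = 0 \cdot 135 = 0$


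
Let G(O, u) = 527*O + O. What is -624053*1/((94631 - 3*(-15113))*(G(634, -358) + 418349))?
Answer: -624053/105411546970 ≈ -5.9202e-6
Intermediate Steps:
G(O, u) = 528*O
-624053*1/((94631 - 3*(-15113))*(G(634, -358) + 418349)) = -624053*1/((94631 - 3*(-15113))*(528*634 + 418349)) = -624053*1/((94631 + 45339)*(334752 + 418349)) = -624053/(139970*753101) = -624053/105411546970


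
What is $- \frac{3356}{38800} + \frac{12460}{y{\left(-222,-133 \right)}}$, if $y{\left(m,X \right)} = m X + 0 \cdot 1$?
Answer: $\frac{6863549}{20457300} \approx 0.33551$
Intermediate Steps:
$y{\left(m,X \right)} = X m$ ($y{\left(m,X \right)} = X m + 0 = X m$)
$- \frac{3356}{38800} + \frac{12460}{y{\left(-222,-133 \right)}} = - \frac{3356}{38800} + \frac{12460}{\left(-133\right) \left(-222\right)} = \left(-3356\right) \frac{1}{38800} + \frac{12460}{29526} = - \frac{839}{9700} + 12460 \cdot \frac{1}{29526} = - \frac{839}{9700} + \frac{890}{2109} = \frac{6863549}{20457300}$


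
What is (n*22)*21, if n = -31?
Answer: -14322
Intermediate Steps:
(n*22)*21 = -31*22*21 = -682*21 = -14322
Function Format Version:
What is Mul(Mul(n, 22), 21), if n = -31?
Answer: -14322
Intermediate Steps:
Mul(Mul(n, 22), 21) = Mul(Mul(-31, 22), 21) = Mul(-682, 21) = -14322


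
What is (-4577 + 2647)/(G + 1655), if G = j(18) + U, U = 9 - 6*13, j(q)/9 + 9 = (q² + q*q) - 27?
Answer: -965/3547 ≈ -0.27206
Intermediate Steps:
j(q) = -324 + 18*q² (j(q) = -81 + 9*((q² + q*q) - 27) = -81 + 9*((q² + q²) - 27) = -81 + 9*(2*q² - 27) = -81 + 9*(-27 + 2*q²) = -81 + (-243 + 18*q²) = -324 + 18*q²)
U = -69 (U = 9 - 78 = -69)
G = 5439 (G = (-324 + 18*18²) - 69 = (-324 + 18*324) - 69 = (-324 + 5832) - 69 = 5508 - 69 = 5439)
(-4577 + 2647)/(G + 1655) = (-4577 + 2647)/(5439 + 1655) = -1930/7094 = -1930*1/7094 = -965/3547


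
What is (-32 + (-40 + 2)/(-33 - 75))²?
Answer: 2920681/2916 ≈ 1001.6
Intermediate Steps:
(-32 + (-40 + 2)/(-33 - 75))² = (-32 - 38/(-108))² = (-32 - 38*(-1/108))² = (-32 + 19/54)² = (-1709/54)² = 2920681/2916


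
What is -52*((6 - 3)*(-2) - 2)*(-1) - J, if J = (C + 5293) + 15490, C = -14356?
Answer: -6843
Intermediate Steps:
J = 6427 (J = (-14356 + 5293) + 15490 = -9063 + 15490 = 6427)
-52*((6 - 3)*(-2) - 2)*(-1) - J = -52*((6 - 3)*(-2) - 2)*(-1) - 1*6427 = -52*(3*(-2) - 2)*(-1) - 6427 = -52*(-6 - 2)*(-1) - 6427 = -(-416)*(-1) - 6427 = -52*8 - 6427 = -416 - 6427 = -6843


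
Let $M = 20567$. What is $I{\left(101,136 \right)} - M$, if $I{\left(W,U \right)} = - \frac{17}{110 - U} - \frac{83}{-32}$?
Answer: $- \frac{8554521}{416} \approx -20564.0$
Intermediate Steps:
$I{\left(W,U \right)} = \frac{83}{32} - \frac{17}{110 - U}$ ($I{\left(W,U \right)} = - \frac{17}{110 - U} - - \frac{83}{32} = - \frac{17}{110 - U} + \frac{83}{32} = \frac{83}{32} - \frac{17}{110 - U}$)
$I{\left(101,136 \right)} - M = \frac{-8586 + 83 \cdot 136}{32 \left(-110 + 136\right)} - 20567 = \frac{-8586 + 11288}{32 \cdot 26} - 20567 = \frac{1}{32} \cdot \frac{1}{26} \cdot 2702 - 20567 = \frac{1351}{416} - 20567 = - \frac{8554521}{416}$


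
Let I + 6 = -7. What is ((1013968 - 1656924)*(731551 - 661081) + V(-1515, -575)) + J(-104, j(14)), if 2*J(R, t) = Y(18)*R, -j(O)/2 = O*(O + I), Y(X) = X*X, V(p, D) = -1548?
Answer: -45309127716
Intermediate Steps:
I = -13 (I = -6 - 7 = -13)
Y(X) = X²
j(O) = -2*O*(-13 + O) (j(O) = -2*O*(O - 13) = -2*O*(-13 + O))
J(R, t) = 162*R (J(R, t) = (18²*R)/2 = (324*R)/2 = 162*R)
((1013968 - 1656924)*(731551 - 661081) + V(-1515, -575)) + J(-104, j(14)) = ((1013968 - 1656924)*(731551 - 661081) - 1548) + 162*(-104) = (-642956*70470 - 1548) - 16848 = (-45309109320 - 1548) - 16848 = -45309110868 - 16848 = -45309127716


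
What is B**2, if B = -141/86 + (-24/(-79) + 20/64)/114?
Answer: 283992002281/106349036544 ≈ 2.6704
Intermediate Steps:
B = -532909/326112 (B = -141*1/86 + (-24*(-1/79) + 20*(1/64))*(1/114) = -141/86 + (24/79 + 5/16)*(1/114) = -141/86 + (779/1264)*(1/114) = -141/86 + 41/7584 = -532909/326112 ≈ -1.6341)
B**2 = (-532909/326112)**2 = 283992002281/106349036544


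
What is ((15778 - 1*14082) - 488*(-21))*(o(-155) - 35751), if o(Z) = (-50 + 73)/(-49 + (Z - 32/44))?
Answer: -240407353930/563 ≈ -4.2701e+8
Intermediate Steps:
o(Z) = 23/(-547/11 + Z) (o(Z) = 23/(-49 + (Z - 32/44)) = 23/(-49 + (Z - 1*8/11)) = 23/(-49 + (Z - 8/11)) = 23/(-49 + (-8/11 + Z)) = 23/(-547/11 + Z))
((15778 - 1*14082) - 488*(-21))*(o(-155) - 35751) = ((15778 - 1*14082) - 488*(-21))*(253/(-547 + 11*(-155)) - 35751) = ((15778 - 14082) + 10248)*(253/(-547 - 1705) - 35751) = (1696 + 10248)*(253/(-2252) - 35751) = 11944*(253*(-1/2252) - 35751) = 11944*(-253/2252 - 35751) = 11944*(-80511505/2252) = -240407353930/563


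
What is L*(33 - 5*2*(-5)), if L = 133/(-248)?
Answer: -11039/248 ≈ -44.512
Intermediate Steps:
L = -133/248 (L = 133*(-1/248) = -133/248 ≈ -0.53629)
L*(33 - 5*2*(-5)) = -133*(33 - 5*2*(-5))/248 = -133*(33 - 10*(-5))/248 = -133*(33 + 50)/248 = -133/248*83 = -11039/248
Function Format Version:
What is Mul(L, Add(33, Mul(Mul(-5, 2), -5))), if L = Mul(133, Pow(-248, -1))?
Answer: Rational(-11039, 248) ≈ -44.512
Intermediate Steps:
L = Rational(-133, 248) (L = Mul(133, Rational(-1, 248)) = Rational(-133, 248) ≈ -0.53629)
Mul(L, Add(33, Mul(Mul(-5, 2), -5))) = Mul(Rational(-133, 248), Add(33, Mul(Mul(-5, 2), -5))) = Mul(Rational(-133, 248), Add(33, Mul(-10, -5))) = Mul(Rational(-133, 248), Add(33, 50)) = Mul(Rational(-133, 248), 83) = Rational(-11039, 248)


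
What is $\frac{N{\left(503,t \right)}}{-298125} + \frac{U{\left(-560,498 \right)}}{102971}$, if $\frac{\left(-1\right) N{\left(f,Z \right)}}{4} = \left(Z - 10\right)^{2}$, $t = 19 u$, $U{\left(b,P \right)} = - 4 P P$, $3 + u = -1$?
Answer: $- \frac{292698475936}{30698229375} \approx -9.5347$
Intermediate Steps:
$u = -4$ ($u = -3 - 1 = -4$)
$U{\left(b,P \right)} = - 4 P^{2}$
$t = -76$ ($t = 19 \left(-4\right) = -76$)
$N{\left(f,Z \right)} = - 4 \left(-10 + Z\right)^{2}$ ($N{\left(f,Z \right)} = - 4 \left(Z - 10\right)^{2} = - 4 \left(-10 + Z\right)^{2}$)
$\frac{N{\left(503,t \right)}}{-298125} + \frac{U{\left(-560,498 \right)}}{102971} = \frac{\left(-4\right) \left(-10 - 76\right)^{2}}{-298125} + \frac{\left(-4\right) 498^{2}}{102971} = - 4 \left(-86\right)^{2} \left(- \frac{1}{298125}\right) + \left(-4\right) 248004 \cdot \frac{1}{102971} = \left(-4\right) 7396 \left(- \frac{1}{298125}\right) - \frac{992016}{102971} = \left(-29584\right) \left(- \frac{1}{298125}\right) - \frac{992016}{102971} = \frac{29584}{298125} - \frac{992016}{102971} = - \frac{292698475936}{30698229375}$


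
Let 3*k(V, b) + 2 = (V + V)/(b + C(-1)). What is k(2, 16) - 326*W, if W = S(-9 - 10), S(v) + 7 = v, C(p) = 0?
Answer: 101705/12 ≈ 8475.4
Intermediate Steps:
k(V, b) = -⅔ + 2*V/(3*b) (k(V, b) = -⅔ + ((V + V)/(b + 0))/3 = -⅔ + ((2*V)/b)/3 = -⅔ + (2*V/b)/3 = -⅔ + 2*V/(3*b))
S(v) = -7 + v
W = -26 (W = -7 + (-9 - 10) = -7 - 19 = -26)
k(2, 16) - 326*W = (⅔)*(2 - 1*16)/16 - 326*(-26) = (⅔)*(1/16)*(2 - 16) + 8476 = (⅔)*(1/16)*(-14) + 8476 = -7/12 + 8476 = 101705/12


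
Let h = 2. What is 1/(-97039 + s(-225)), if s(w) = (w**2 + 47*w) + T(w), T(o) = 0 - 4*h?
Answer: -1/56997 ≈ -1.7545e-5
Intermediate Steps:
T(o) = -8 (T(o) = 0 - 4*2 = 0 - 8 = -8)
s(w) = -8 + w**2 + 47*w (s(w) = (w**2 + 47*w) - 8 = -8 + w**2 + 47*w)
1/(-97039 + s(-225)) = 1/(-97039 + (-8 + (-225)**2 + 47*(-225))) = 1/(-97039 + (-8 + 50625 - 10575)) = 1/(-97039 + 40042) = 1/(-56997) = -1/56997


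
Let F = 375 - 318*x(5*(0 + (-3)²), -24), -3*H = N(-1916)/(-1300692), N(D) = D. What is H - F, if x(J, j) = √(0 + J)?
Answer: -365820104/975519 + 954*√5 ≈ 1758.2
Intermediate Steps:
H = -479/975519 (H = -(-1916)/(3*(-1300692)) = -(-1916)*(-1)/(3*1300692) = -⅓*479/325173 = -479/975519 ≈ -0.00049102)
x(J, j) = √J
F = 375 - 954*√5 (F = 375 - 318*√5*√(0 + (-3)²) = 375 - 318*√5*√(0 + 9) = 375 - 318*3*√5 = 375 - 954*√5 ≈ -1758.2)
H - F = -479/975519 - (375 - 954*√5) = -479/975519 + (-375 + 954*√5) = -365820104/975519 + 954*√5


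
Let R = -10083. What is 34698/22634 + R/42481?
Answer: 622893558/480757477 ≈ 1.2957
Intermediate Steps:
34698/22634 + R/42481 = 34698/22634 - 10083/42481 = 34698*(1/22634) - 10083*1/42481 = 17349/11317 - 10083/42481 = 622893558/480757477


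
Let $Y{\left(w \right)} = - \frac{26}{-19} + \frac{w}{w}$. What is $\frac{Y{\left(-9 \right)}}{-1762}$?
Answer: $- \frac{45}{33478} \approx -0.0013442$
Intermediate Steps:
$Y{\left(w \right)} = \frac{45}{19}$ ($Y{\left(w \right)} = \left(-26\right) \left(- \frac{1}{19}\right) + 1 = \frac{26}{19} + 1 = \frac{45}{19}$)
$\frac{Y{\left(-9 \right)}}{-1762} = \frac{45}{19 \left(-1762\right)} = \frac{45}{19} \left(- \frac{1}{1762}\right) = - \frac{45}{33478}$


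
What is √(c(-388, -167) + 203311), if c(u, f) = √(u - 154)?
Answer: √(203311 + I*√542) ≈ 450.9 + 0.026*I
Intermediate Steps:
c(u, f) = √(-154 + u)
√(c(-388, -167) + 203311) = √(√(-154 - 388) + 203311) = √(√(-542) + 203311) = √(I*√542 + 203311) = √(203311 + I*√542)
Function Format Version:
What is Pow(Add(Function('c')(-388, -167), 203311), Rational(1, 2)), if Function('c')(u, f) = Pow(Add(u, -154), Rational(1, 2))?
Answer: Pow(Add(203311, Mul(I, Pow(542, Rational(1, 2)))), Rational(1, 2)) ≈ Add(450.90, Mul(0.026, I))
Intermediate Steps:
Function('c')(u, f) = Pow(Add(-154, u), Rational(1, 2))
Pow(Add(Function('c')(-388, -167), 203311), Rational(1, 2)) = Pow(Add(Pow(Add(-154, -388), Rational(1, 2)), 203311), Rational(1, 2)) = Pow(Add(Pow(-542, Rational(1, 2)), 203311), Rational(1, 2)) = Pow(Add(Mul(I, Pow(542, Rational(1, 2))), 203311), Rational(1, 2)) = Pow(Add(203311, Mul(I, Pow(542, Rational(1, 2)))), Rational(1, 2))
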